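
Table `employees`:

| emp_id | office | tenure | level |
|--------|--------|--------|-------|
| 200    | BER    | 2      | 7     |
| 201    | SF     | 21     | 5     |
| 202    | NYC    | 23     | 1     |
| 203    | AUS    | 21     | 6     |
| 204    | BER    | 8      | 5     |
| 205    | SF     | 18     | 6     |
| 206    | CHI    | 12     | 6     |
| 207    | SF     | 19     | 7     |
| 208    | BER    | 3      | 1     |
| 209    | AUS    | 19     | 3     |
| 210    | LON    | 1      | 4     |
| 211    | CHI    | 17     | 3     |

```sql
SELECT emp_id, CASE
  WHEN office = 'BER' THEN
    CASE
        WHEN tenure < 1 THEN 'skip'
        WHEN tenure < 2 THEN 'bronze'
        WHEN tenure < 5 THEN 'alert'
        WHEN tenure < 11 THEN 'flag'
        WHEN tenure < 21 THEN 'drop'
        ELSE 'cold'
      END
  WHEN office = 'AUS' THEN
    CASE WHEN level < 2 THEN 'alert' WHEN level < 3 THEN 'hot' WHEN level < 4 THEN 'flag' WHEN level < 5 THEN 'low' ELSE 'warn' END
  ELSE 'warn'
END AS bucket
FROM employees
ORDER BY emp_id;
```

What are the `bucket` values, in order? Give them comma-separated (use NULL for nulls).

alert, warn, warn, warn, flag, warn, warn, warn, alert, flag, warn, warn

emp_id=200: office='BER' → inner[tenure < 5] → alert
emp_id=201: office='SF' → outer ELSE → warn
emp_id=202: office='NYC' → outer ELSE → warn
emp_id=203: office='AUS' → inner[ELSE] → warn
emp_id=204: office='BER' → inner[tenure < 11] → flag
emp_id=205: office='SF' → outer ELSE → warn
emp_id=206: office='CHI' → outer ELSE → warn
emp_id=207: office='SF' → outer ELSE → warn
emp_id=208: office='BER' → inner[tenure < 5] → alert
emp_id=209: office='AUS' → inner[level < 4] → flag
emp_id=210: office='LON' → outer ELSE → warn
emp_id=211: office='CHI' → outer ELSE → warn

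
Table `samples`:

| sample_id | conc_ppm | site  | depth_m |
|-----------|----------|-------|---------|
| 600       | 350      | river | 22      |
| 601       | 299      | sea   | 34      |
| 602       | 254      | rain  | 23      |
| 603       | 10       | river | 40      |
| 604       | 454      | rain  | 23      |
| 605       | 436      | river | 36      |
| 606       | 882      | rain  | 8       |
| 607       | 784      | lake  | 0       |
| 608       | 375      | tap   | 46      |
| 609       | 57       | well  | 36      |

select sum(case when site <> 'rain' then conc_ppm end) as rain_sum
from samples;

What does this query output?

sample_id=600: ✓ → 350
sample_id=601: ✓ → 299
sample_id=602: ✗
sample_id=603: ✓ → 10
sample_id=604: ✗
sample_id=605: ✓ → 436
sample_id=606: ✗
sample_id=607: ✓ → 784
sample_id=608: ✓ → 375
sample_id=609: ✓ → 57
rain_sum = 350 + 299 + 10 + 436 + 784 + 375 + 57 = 2311

2311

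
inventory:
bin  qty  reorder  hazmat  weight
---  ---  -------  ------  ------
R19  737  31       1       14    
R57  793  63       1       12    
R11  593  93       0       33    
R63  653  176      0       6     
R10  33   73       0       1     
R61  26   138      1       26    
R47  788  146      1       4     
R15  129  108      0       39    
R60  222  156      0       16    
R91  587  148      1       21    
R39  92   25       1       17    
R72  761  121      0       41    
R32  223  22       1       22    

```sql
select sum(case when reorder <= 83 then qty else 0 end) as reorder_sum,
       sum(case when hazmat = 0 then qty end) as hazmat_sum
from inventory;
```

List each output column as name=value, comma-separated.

[reorder_sum: reorder <= 83]
bin=R19: ✓ → 737
bin=R57: ✓ → 793
bin=R11: ✗
bin=R63: ✗
bin=R10: ✓ → 33
bin=R61: ✗
bin=R47: ✗
bin=R15: ✗
bin=R60: ✗
bin=R91: ✗
bin=R39: ✓ → 92
bin=R72: ✗
bin=R32: ✓ → 223
reorder_sum = 737 + 793 + 33 + 92 + 223 = 1878
—
[hazmat_sum: hazmat = 0]
bin=R19: ✗
bin=R57: ✗
bin=R11: ✓ → 593
bin=R63: ✓ → 653
bin=R10: ✓ → 33
bin=R61: ✗
bin=R47: ✗
bin=R15: ✓ → 129
bin=R60: ✓ → 222
bin=R91: ✗
bin=R39: ✗
bin=R72: ✓ → 761
bin=R32: ✗
hazmat_sum = 593 + 653 + 33 + 129 + 222 + 761 = 2391

reorder_sum=1878, hazmat_sum=2391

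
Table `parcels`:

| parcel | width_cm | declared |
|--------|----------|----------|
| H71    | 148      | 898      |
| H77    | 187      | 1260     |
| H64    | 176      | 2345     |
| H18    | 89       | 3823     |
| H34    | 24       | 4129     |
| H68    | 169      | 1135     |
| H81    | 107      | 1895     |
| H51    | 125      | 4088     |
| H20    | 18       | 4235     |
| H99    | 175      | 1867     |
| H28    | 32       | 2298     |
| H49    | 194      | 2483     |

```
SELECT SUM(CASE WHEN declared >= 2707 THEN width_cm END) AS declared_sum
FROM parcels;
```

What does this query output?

parcel=H71: ✗
parcel=H77: ✗
parcel=H64: ✗
parcel=H18: ✓ → 89
parcel=H34: ✓ → 24
parcel=H68: ✗
parcel=H81: ✗
parcel=H51: ✓ → 125
parcel=H20: ✓ → 18
parcel=H99: ✗
parcel=H28: ✗
parcel=H49: ✗
declared_sum = 89 + 24 + 125 + 18 = 256

256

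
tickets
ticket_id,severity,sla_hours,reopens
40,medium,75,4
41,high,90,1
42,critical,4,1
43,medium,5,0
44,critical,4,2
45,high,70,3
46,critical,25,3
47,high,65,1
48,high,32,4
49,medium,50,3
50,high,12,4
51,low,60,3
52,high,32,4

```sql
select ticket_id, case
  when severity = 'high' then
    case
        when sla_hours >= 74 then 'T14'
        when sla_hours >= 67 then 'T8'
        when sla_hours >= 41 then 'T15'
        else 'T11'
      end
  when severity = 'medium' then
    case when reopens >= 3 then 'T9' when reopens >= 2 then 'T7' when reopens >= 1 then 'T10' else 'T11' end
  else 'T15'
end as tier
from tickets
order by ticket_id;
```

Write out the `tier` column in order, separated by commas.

ticket_id=40: severity='medium' → inner[reopens >= 3] → T9
ticket_id=41: severity='high' → inner[sla_hours >= 74] → T14
ticket_id=42: severity='critical' → outer ELSE → T15
ticket_id=43: severity='medium' → inner[ELSE] → T11
ticket_id=44: severity='critical' → outer ELSE → T15
ticket_id=45: severity='high' → inner[sla_hours >= 67] → T8
ticket_id=46: severity='critical' → outer ELSE → T15
ticket_id=47: severity='high' → inner[sla_hours >= 41] → T15
ticket_id=48: severity='high' → inner[ELSE] → T11
ticket_id=49: severity='medium' → inner[reopens >= 3] → T9
ticket_id=50: severity='high' → inner[ELSE] → T11
ticket_id=51: severity='low' → outer ELSE → T15
ticket_id=52: severity='high' → inner[ELSE] → T11

T9, T14, T15, T11, T15, T8, T15, T15, T11, T9, T11, T15, T11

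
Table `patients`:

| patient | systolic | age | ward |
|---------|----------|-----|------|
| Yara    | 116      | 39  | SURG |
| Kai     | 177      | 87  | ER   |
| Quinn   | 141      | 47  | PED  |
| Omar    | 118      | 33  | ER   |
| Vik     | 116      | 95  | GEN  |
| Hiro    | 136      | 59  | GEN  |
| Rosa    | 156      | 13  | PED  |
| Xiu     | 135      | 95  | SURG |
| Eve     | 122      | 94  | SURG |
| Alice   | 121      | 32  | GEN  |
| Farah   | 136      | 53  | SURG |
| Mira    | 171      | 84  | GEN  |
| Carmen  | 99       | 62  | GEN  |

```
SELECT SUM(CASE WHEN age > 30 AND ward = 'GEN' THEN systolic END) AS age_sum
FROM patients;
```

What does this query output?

patient=Yara: ✗
patient=Kai: ✗
patient=Quinn: ✗
patient=Omar: ✗
patient=Vik: ✓ → 116
patient=Hiro: ✓ → 136
patient=Rosa: ✗
patient=Xiu: ✗
patient=Eve: ✗
patient=Alice: ✓ → 121
patient=Farah: ✗
patient=Mira: ✓ → 171
patient=Carmen: ✓ → 99
age_sum = 116 + 136 + 121 + 171 + 99 = 643

643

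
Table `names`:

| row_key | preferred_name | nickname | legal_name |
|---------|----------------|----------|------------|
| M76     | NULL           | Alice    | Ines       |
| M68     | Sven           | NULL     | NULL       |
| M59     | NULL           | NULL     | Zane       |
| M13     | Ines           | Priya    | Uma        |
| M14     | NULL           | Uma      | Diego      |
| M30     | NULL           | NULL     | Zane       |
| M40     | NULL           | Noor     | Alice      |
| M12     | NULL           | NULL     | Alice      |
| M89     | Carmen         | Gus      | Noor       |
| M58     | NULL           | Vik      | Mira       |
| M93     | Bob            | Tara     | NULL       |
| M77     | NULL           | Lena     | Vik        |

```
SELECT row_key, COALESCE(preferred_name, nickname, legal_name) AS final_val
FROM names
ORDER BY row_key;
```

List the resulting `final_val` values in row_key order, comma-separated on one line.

row_key=M12: preferred_name=NULL, nickname=NULL, legal_name=Alice → Alice
row_key=M13: preferred_name=Ines → Ines
row_key=M14: preferred_name=NULL, nickname=Uma → Uma
row_key=M30: preferred_name=NULL, nickname=NULL, legal_name=Zane → Zane
row_key=M40: preferred_name=NULL, nickname=Noor → Noor
row_key=M58: preferred_name=NULL, nickname=Vik → Vik
row_key=M59: preferred_name=NULL, nickname=NULL, legal_name=Zane → Zane
row_key=M68: preferred_name=Sven → Sven
row_key=M76: preferred_name=NULL, nickname=Alice → Alice
row_key=M77: preferred_name=NULL, nickname=Lena → Lena
row_key=M89: preferred_name=Carmen → Carmen
row_key=M93: preferred_name=Bob → Bob

Alice, Ines, Uma, Zane, Noor, Vik, Zane, Sven, Alice, Lena, Carmen, Bob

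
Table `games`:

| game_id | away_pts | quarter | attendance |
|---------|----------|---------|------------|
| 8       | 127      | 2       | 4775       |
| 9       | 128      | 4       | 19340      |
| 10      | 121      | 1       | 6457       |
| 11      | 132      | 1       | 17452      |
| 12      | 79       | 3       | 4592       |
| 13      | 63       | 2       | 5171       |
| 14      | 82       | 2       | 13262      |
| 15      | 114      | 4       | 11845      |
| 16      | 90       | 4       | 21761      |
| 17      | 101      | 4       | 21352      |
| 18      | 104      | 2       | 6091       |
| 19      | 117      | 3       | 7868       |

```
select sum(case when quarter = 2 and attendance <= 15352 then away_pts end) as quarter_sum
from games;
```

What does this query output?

376

game_id=8: ✓ → 127
game_id=9: ✗
game_id=10: ✗
game_id=11: ✗
game_id=12: ✗
game_id=13: ✓ → 63
game_id=14: ✓ → 82
game_id=15: ✗
game_id=16: ✗
game_id=17: ✗
game_id=18: ✓ → 104
game_id=19: ✗
quarter_sum = 127 + 63 + 82 + 104 = 376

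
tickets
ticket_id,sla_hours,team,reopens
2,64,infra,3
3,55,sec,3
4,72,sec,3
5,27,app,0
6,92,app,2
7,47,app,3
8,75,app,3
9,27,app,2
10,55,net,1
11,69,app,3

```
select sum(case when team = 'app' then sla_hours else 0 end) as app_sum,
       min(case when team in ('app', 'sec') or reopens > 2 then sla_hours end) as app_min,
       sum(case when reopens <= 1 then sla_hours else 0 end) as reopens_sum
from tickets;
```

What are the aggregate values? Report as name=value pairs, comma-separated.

app_sum=337, app_min=27, reopens_sum=82

[app_sum: team = 'app']
ticket_id=2: ✗
ticket_id=3: ✗
ticket_id=4: ✗
ticket_id=5: ✓ → 27
ticket_id=6: ✓ → 92
ticket_id=7: ✓ → 47
ticket_id=8: ✓ → 75
ticket_id=9: ✓ → 27
ticket_id=10: ✗
ticket_id=11: ✓ → 69
app_sum = 27 + 92 + 47 + 75 + 27 + 69 = 337
—
[app_min: team in ('app', 'sec') or reopens > 2]
ticket_id=2: ✓ → 64
ticket_id=3: ✓ → 55
ticket_id=4: ✓ → 72
ticket_id=5: ✓ → 27
ticket_id=6: ✓ → 92
ticket_id=7: ✓ → 47
ticket_id=8: ✓ → 75
ticket_id=9: ✓ → 27
ticket_id=10: ✗
ticket_id=11: ✓ → 69
app_min = MIN(64, 55, 72, 27, 92, 47, 75, 27, 69) = 27
—
[reopens_sum: reopens <= 1]
ticket_id=2: ✗
ticket_id=3: ✗
ticket_id=4: ✗
ticket_id=5: ✓ → 27
ticket_id=6: ✗
ticket_id=7: ✗
ticket_id=8: ✗
ticket_id=9: ✗
ticket_id=10: ✓ → 55
ticket_id=11: ✗
reopens_sum = 27 + 55 = 82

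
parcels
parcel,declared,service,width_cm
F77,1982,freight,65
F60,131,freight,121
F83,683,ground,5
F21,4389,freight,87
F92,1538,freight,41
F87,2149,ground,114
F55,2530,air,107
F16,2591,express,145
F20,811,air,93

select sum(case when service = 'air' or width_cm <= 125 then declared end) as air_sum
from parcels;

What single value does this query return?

14213

parcel=F77: ✓ → 1982
parcel=F60: ✓ → 131
parcel=F83: ✓ → 683
parcel=F21: ✓ → 4389
parcel=F92: ✓ → 1538
parcel=F87: ✓ → 2149
parcel=F55: ✓ → 2530
parcel=F16: ✗
parcel=F20: ✓ → 811
air_sum = 1982 + 131 + 683 + 4389 + 1538 + 2149 + 2530 + 811 = 14213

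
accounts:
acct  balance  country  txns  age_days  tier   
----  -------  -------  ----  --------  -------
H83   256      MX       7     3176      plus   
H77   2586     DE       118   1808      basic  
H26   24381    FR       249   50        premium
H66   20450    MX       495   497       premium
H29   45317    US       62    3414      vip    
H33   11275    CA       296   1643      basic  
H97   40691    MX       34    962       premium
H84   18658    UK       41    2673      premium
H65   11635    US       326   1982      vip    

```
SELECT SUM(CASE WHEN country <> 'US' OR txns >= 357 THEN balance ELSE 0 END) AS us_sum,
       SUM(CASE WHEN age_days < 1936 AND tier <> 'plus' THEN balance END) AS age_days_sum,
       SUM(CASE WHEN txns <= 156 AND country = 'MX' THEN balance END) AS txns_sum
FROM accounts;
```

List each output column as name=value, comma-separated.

[us_sum: country <> 'US' OR txns >= 357]
acct=H83: ✓ → 256
acct=H77: ✓ → 2586
acct=H26: ✓ → 24381
acct=H66: ✓ → 20450
acct=H29: ✗
acct=H33: ✓ → 11275
acct=H97: ✓ → 40691
acct=H84: ✓ → 18658
acct=H65: ✗
us_sum = 256 + 2586 + 24381 + 20450 + 11275 + 40691 + 18658 = 118297
—
[age_days_sum: age_days < 1936 AND tier <> 'plus']
acct=H83: ✗
acct=H77: ✓ → 2586
acct=H26: ✓ → 24381
acct=H66: ✓ → 20450
acct=H29: ✗
acct=H33: ✓ → 11275
acct=H97: ✓ → 40691
acct=H84: ✗
acct=H65: ✗
age_days_sum = 2586 + 24381 + 20450 + 11275 + 40691 = 99383
—
[txns_sum: txns <= 156 AND country = 'MX']
acct=H83: ✓ → 256
acct=H77: ✗
acct=H26: ✗
acct=H66: ✗
acct=H29: ✗
acct=H33: ✗
acct=H97: ✓ → 40691
acct=H84: ✗
acct=H65: ✗
txns_sum = 256 + 40691 = 40947

us_sum=118297, age_days_sum=99383, txns_sum=40947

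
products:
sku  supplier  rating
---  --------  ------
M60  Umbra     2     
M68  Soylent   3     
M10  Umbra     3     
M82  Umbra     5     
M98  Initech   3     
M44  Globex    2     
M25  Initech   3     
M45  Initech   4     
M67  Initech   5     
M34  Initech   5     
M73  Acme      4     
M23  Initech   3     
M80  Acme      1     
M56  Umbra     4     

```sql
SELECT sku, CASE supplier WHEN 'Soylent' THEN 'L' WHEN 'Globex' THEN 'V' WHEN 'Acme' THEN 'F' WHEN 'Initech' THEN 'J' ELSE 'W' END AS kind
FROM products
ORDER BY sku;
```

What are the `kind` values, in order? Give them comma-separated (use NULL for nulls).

sku=M10: ELSE → W
sku=M23: supplier='Initech' → J
sku=M25: supplier='Initech' → J
sku=M34: supplier='Initech' → J
sku=M44: supplier='Globex' → V
sku=M45: supplier='Initech' → J
sku=M56: ELSE → W
sku=M60: ELSE → W
sku=M67: supplier='Initech' → J
sku=M68: supplier='Soylent' → L
sku=M73: supplier='Acme' → F
sku=M80: supplier='Acme' → F
sku=M82: ELSE → W
sku=M98: supplier='Initech' → J

W, J, J, J, V, J, W, W, J, L, F, F, W, J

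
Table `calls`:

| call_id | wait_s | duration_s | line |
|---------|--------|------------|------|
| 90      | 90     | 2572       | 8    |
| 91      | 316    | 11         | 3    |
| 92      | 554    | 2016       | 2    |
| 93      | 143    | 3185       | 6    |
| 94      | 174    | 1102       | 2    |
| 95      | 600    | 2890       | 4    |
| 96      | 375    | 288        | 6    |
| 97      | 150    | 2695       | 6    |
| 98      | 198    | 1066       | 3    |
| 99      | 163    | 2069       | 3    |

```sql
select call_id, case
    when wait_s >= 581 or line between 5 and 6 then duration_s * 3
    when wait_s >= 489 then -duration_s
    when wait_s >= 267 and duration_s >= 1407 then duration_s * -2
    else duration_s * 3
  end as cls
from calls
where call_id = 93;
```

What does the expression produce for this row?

9555

call_id = 93: wait_s=143, duration_s=3185, line=6.
wait_s >= 581 or line between 5 and 6 → true → 9555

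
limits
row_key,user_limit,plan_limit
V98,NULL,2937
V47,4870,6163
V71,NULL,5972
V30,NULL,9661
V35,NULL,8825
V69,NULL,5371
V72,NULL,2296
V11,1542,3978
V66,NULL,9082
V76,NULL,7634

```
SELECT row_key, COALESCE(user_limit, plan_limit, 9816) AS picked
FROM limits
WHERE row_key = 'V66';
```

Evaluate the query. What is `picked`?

9082

row_key = V66: user_limit=NULL, plan_limit=9082.
user_limit=NULL, plan_limit=9082 → 9082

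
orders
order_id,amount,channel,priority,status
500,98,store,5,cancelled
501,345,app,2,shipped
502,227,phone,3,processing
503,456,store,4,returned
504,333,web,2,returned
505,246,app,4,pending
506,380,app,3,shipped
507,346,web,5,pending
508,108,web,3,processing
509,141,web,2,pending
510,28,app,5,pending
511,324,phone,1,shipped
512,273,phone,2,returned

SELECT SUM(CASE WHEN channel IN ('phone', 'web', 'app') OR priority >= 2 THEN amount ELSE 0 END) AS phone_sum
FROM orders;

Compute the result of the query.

order_id=500: ✓ → 98
order_id=501: ✓ → 345
order_id=502: ✓ → 227
order_id=503: ✓ → 456
order_id=504: ✓ → 333
order_id=505: ✓ → 246
order_id=506: ✓ → 380
order_id=507: ✓ → 346
order_id=508: ✓ → 108
order_id=509: ✓ → 141
order_id=510: ✓ → 28
order_id=511: ✓ → 324
order_id=512: ✓ → 273
phone_sum = 98 + 345 + 227 + 456 + 333 + 246 + 380 + 346 + 108 + 141 + 28 + 324 + 273 = 3305

3305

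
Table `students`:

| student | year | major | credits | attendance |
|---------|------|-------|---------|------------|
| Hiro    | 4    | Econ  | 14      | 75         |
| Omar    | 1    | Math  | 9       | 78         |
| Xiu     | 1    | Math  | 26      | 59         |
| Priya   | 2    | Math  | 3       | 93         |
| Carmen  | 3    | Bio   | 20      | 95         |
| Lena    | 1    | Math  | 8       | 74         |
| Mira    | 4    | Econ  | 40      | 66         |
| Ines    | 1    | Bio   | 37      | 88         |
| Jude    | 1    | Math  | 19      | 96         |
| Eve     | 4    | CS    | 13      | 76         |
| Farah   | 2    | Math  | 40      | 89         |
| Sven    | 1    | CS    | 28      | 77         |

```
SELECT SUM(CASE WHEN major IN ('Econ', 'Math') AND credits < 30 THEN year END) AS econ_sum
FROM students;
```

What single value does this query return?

10

student=Hiro: ✓ → 4
student=Omar: ✓ → 1
student=Xiu: ✓ → 1
student=Priya: ✓ → 2
student=Carmen: ✗
student=Lena: ✓ → 1
student=Mira: ✗
student=Ines: ✗
student=Jude: ✓ → 1
student=Eve: ✗
student=Farah: ✗
student=Sven: ✗
econ_sum = 4 + 1 + 1 + 2 + 1 + 1 = 10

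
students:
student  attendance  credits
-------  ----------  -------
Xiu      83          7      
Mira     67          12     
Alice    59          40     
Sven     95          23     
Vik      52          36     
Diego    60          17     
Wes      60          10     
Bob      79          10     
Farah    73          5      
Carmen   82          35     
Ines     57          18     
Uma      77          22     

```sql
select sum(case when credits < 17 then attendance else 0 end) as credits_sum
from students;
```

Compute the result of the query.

362

student=Xiu: ✓ → 83
student=Mira: ✓ → 67
student=Alice: ✗
student=Sven: ✗
student=Vik: ✗
student=Diego: ✗
student=Wes: ✓ → 60
student=Bob: ✓ → 79
student=Farah: ✓ → 73
student=Carmen: ✗
student=Ines: ✗
student=Uma: ✗
credits_sum = 83 + 67 + 60 + 79 + 73 = 362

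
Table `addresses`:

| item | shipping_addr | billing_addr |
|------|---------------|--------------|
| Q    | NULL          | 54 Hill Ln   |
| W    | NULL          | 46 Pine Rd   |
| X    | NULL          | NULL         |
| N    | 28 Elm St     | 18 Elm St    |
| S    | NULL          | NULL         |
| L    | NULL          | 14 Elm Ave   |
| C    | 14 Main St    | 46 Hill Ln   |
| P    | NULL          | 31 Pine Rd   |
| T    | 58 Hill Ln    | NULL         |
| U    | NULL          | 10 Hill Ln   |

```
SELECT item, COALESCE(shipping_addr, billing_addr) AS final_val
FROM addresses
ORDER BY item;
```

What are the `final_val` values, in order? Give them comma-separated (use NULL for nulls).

14 Main St, 14 Elm Ave, 28 Elm St, 31 Pine Rd, 54 Hill Ln, NULL, 58 Hill Ln, 10 Hill Ln, 46 Pine Rd, NULL

item=C: shipping_addr=14 Main St → 14 Main St
item=L: shipping_addr=NULL, billing_addr=14 Elm Ave → 14 Elm Ave
item=N: shipping_addr=28 Elm St → 28 Elm St
item=P: shipping_addr=NULL, billing_addr=31 Pine Rd → 31 Pine Rd
item=Q: shipping_addr=NULL, billing_addr=54 Hill Ln → 54 Hill Ln
item=S: shipping_addr=NULL, billing_addr=NULL (all NULL) → NULL
item=T: shipping_addr=58 Hill Ln → 58 Hill Ln
item=U: shipping_addr=NULL, billing_addr=10 Hill Ln → 10 Hill Ln
item=W: shipping_addr=NULL, billing_addr=46 Pine Rd → 46 Pine Rd
item=X: shipping_addr=NULL, billing_addr=NULL (all NULL) → NULL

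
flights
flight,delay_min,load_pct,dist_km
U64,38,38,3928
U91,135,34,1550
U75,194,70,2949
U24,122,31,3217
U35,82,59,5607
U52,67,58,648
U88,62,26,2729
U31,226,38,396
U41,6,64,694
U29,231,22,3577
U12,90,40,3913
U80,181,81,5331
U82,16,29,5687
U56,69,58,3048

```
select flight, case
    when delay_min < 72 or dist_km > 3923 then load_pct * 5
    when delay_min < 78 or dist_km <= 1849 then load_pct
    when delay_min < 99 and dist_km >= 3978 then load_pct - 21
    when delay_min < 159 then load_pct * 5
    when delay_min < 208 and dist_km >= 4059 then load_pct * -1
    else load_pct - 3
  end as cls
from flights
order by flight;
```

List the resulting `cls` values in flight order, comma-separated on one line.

flight=U12: delay_min < 159 → 200
flight=U24: delay_min < 159 → 155
flight=U29: ELSE → 19
flight=U31: delay_min < 78 or dist_km <= 1849 → 38
flight=U35: delay_min < 72 or dist_km > 3923 → 295
flight=U41: delay_min < 72 or dist_km > 3923 → 320
flight=U52: delay_min < 72 or dist_km > 3923 → 290
flight=U56: delay_min < 72 or dist_km > 3923 → 290
flight=U64: delay_min < 72 or dist_km > 3923 → 190
flight=U75: ELSE → 67
flight=U80: delay_min < 72 or dist_km > 3923 → 405
flight=U82: delay_min < 72 or dist_km > 3923 → 145
flight=U88: delay_min < 72 or dist_km > 3923 → 130
flight=U91: delay_min < 78 or dist_km <= 1849 → 34

200, 155, 19, 38, 295, 320, 290, 290, 190, 67, 405, 145, 130, 34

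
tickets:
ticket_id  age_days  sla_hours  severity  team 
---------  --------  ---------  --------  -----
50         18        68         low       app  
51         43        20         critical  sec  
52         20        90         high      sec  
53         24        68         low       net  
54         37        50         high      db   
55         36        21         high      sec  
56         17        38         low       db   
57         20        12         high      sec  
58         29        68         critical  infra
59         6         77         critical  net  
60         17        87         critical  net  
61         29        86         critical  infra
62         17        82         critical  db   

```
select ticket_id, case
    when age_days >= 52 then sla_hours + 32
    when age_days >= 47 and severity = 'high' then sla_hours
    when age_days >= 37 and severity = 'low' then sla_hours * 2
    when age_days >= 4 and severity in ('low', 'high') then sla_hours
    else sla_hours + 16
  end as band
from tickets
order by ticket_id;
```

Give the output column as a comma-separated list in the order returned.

ticket_id=50: age_days >= 4 and severity in ('low', 'high') → 68
ticket_id=51: ELSE → 36
ticket_id=52: age_days >= 4 and severity in ('low', 'high') → 90
ticket_id=53: age_days >= 4 and severity in ('low', 'high') → 68
ticket_id=54: age_days >= 4 and severity in ('low', 'high') → 50
ticket_id=55: age_days >= 4 and severity in ('low', 'high') → 21
ticket_id=56: age_days >= 4 and severity in ('low', 'high') → 38
ticket_id=57: age_days >= 4 and severity in ('low', 'high') → 12
ticket_id=58: ELSE → 84
ticket_id=59: ELSE → 93
ticket_id=60: ELSE → 103
ticket_id=61: ELSE → 102
ticket_id=62: ELSE → 98

68, 36, 90, 68, 50, 21, 38, 12, 84, 93, 103, 102, 98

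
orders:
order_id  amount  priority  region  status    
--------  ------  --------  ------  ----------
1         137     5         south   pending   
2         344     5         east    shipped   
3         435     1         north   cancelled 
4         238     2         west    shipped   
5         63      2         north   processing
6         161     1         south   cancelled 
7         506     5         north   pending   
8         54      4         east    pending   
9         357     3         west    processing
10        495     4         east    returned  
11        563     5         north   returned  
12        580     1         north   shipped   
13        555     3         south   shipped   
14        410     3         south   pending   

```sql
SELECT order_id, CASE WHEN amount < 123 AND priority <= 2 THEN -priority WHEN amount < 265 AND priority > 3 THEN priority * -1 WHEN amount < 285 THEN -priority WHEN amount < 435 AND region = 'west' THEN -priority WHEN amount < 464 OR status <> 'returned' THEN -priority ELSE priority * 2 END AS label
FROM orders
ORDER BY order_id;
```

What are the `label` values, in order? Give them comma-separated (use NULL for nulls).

-5, -5, -1, -2, -2, -1, -5, -4, -3, 8, 10, -1, -3, -3

order_id=1: amount < 265 AND priority > 3 → -5
order_id=2: amount < 464 OR status <> 'returned' → -5
order_id=3: amount < 464 OR status <> 'returned' → -1
order_id=4: amount < 285 → -2
order_id=5: amount < 123 AND priority <= 2 → -2
order_id=6: amount < 285 → -1
order_id=7: amount < 464 OR status <> 'returned' → -5
order_id=8: amount < 265 AND priority > 3 → -4
order_id=9: amount < 435 AND region = 'west' → -3
order_id=10: ELSE → 8
order_id=11: ELSE → 10
order_id=12: amount < 464 OR status <> 'returned' → -1
order_id=13: amount < 464 OR status <> 'returned' → -3
order_id=14: amount < 464 OR status <> 'returned' → -3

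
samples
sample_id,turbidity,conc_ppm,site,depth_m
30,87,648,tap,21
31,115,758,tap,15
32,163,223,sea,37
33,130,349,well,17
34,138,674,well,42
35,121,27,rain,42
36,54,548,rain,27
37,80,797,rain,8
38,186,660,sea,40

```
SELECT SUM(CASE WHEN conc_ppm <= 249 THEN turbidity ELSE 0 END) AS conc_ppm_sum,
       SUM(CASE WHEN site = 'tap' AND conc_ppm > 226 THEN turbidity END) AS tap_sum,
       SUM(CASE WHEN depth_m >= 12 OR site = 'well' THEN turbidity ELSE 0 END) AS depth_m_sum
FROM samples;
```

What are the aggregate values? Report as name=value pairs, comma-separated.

conc_ppm_sum=284, tap_sum=202, depth_m_sum=994

[conc_ppm_sum: conc_ppm <= 249]
sample_id=30: ✗
sample_id=31: ✗
sample_id=32: ✓ → 163
sample_id=33: ✗
sample_id=34: ✗
sample_id=35: ✓ → 121
sample_id=36: ✗
sample_id=37: ✗
sample_id=38: ✗
conc_ppm_sum = 163 + 121 = 284
—
[tap_sum: site = 'tap' AND conc_ppm > 226]
sample_id=30: ✓ → 87
sample_id=31: ✓ → 115
sample_id=32: ✗
sample_id=33: ✗
sample_id=34: ✗
sample_id=35: ✗
sample_id=36: ✗
sample_id=37: ✗
sample_id=38: ✗
tap_sum = 87 + 115 = 202
—
[depth_m_sum: depth_m >= 12 OR site = 'well']
sample_id=30: ✓ → 87
sample_id=31: ✓ → 115
sample_id=32: ✓ → 163
sample_id=33: ✓ → 130
sample_id=34: ✓ → 138
sample_id=35: ✓ → 121
sample_id=36: ✓ → 54
sample_id=37: ✗
sample_id=38: ✓ → 186
depth_m_sum = 87 + 115 + 163 + 130 + 138 + 121 + 54 + 186 = 994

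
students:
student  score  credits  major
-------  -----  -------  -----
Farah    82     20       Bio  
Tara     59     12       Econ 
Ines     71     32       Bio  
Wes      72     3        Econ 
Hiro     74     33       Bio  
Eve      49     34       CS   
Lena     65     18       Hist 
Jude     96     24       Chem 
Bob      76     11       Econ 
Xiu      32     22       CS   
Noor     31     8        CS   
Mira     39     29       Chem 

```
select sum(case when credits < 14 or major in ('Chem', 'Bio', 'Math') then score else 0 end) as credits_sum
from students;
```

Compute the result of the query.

student=Farah: ✓ → 82
student=Tara: ✓ → 59
student=Ines: ✓ → 71
student=Wes: ✓ → 72
student=Hiro: ✓ → 74
student=Eve: ✗
student=Lena: ✗
student=Jude: ✓ → 96
student=Bob: ✓ → 76
student=Xiu: ✗
student=Noor: ✓ → 31
student=Mira: ✓ → 39
credits_sum = 82 + 59 + 71 + 72 + 74 + 96 + 76 + 31 + 39 = 600

600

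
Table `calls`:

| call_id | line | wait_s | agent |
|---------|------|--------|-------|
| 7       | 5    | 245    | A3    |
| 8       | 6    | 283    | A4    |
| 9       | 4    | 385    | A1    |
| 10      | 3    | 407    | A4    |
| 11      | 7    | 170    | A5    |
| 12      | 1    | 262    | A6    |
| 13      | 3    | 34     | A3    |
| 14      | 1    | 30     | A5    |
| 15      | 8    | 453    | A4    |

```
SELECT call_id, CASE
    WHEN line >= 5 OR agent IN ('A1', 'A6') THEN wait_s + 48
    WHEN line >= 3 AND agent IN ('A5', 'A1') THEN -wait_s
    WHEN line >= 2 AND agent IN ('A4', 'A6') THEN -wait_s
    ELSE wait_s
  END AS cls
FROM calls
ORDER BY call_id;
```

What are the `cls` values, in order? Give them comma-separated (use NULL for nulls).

293, 331, 433, -407, 218, 310, 34, 30, 501

call_id=7: line >= 5 OR agent IN ('A1', 'A6') → 293
call_id=8: line >= 5 OR agent IN ('A1', 'A6') → 331
call_id=9: line >= 5 OR agent IN ('A1', 'A6') → 433
call_id=10: line >= 2 AND agent IN ('A4', 'A6') → -407
call_id=11: line >= 5 OR agent IN ('A1', 'A6') → 218
call_id=12: line >= 5 OR agent IN ('A1', 'A6') → 310
call_id=13: ELSE → 34
call_id=14: ELSE → 30
call_id=15: line >= 5 OR agent IN ('A1', 'A6') → 501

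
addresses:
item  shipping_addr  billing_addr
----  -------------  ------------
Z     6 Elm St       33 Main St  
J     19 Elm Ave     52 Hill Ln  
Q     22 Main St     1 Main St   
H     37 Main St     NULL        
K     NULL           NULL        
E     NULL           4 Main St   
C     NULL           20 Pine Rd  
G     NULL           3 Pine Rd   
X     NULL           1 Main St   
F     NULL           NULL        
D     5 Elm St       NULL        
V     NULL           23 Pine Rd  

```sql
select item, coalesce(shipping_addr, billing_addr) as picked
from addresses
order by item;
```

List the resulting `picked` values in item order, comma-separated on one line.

20 Pine Rd, 5 Elm St, 4 Main St, NULL, 3 Pine Rd, 37 Main St, 19 Elm Ave, NULL, 22 Main St, 23 Pine Rd, 1 Main St, 6 Elm St

item=C: shipping_addr=NULL, billing_addr=20 Pine Rd → 20 Pine Rd
item=D: shipping_addr=5 Elm St → 5 Elm St
item=E: shipping_addr=NULL, billing_addr=4 Main St → 4 Main St
item=F: shipping_addr=NULL, billing_addr=NULL (all NULL) → NULL
item=G: shipping_addr=NULL, billing_addr=3 Pine Rd → 3 Pine Rd
item=H: shipping_addr=37 Main St → 37 Main St
item=J: shipping_addr=19 Elm Ave → 19 Elm Ave
item=K: shipping_addr=NULL, billing_addr=NULL (all NULL) → NULL
item=Q: shipping_addr=22 Main St → 22 Main St
item=V: shipping_addr=NULL, billing_addr=23 Pine Rd → 23 Pine Rd
item=X: shipping_addr=NULL, billing_addr=1 Main St → 1 Main St
item=Z: shipping_addr=6 Elm St → 6 Elm St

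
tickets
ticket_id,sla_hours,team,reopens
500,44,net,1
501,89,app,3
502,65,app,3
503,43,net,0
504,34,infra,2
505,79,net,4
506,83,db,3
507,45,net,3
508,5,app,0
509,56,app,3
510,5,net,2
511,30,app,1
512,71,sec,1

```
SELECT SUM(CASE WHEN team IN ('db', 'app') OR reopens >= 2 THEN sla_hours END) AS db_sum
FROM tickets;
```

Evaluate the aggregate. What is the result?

491

ticket_id=500: ✗
ticket_id=501: ✓ → 89
ticket_id=502: ✓ → 65
ticket_id=503: ✗
ticket_id=504: ✓ → 34
ticket_id=505: ✓ → 79
ticket_id=506: ✓ → 83
ticket_id=507: ✓ → 45
ticket_id=508: ✓ → 5
ticket_id=509: ✓ → 56
ticket_id=510: ✓ → 5
ticket_id=511: ✓ → 30
ticket_id=512: ✗
db_sum = 89 + 65 + 34 + 79 + 83 + 45 + 5 + 56 + 5 + 30 = 491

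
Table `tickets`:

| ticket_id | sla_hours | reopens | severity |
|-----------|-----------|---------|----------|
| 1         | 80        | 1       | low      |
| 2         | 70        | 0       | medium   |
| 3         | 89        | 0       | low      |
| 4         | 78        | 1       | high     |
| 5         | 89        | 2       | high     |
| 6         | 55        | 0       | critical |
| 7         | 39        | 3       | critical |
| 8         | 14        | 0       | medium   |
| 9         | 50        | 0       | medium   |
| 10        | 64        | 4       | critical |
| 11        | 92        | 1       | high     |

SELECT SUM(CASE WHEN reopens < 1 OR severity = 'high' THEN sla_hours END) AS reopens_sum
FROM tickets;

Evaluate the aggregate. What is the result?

ticket_id=1: ✗
ticket_id=2: ✓ → 70
ticket_id=3: ✓ → 89
ticket_id=4: ✓ → 78
ticket_id=5: ✓ → 89
ticket_id=6: ✓ → 55
ticket_id=7: ✗
ticket_id=8: ✓ → 14
ticket_id=9: ✓ → 50
ticket_id=10: ✗
ticket_id=11: ✓ → 92
reopens_sum = 70 + 89 + 78 + 89 + 55 + 14 + 50 + 92 = 537

537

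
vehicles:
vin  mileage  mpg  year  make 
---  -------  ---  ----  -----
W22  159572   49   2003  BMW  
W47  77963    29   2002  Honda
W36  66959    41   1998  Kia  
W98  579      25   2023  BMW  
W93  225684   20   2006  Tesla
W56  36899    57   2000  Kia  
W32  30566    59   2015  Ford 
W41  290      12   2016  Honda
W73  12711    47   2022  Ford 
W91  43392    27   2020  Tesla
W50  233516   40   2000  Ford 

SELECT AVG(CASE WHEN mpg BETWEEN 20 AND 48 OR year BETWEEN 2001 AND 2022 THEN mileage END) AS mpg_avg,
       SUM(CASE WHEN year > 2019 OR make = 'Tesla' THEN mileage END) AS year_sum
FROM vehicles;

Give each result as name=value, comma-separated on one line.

[mpg_avg: mpg BETWEEN 20 AND 48 OR year BETWEEN 2001 AND 2022]
vin=W22: ✓ → 159572
vin=W47: ✓ → 77963
vin=W36: ✓ → 66959
vin=W98: ✓ → 579
vin=W93: ✓ → 225684
vin=W56: ✗
vin=W32: ✓ → 30566
vin=W41: ✓ → 290
vin=W73: ✓ → 12711
vin=W91: ✓ → 43392
vin=W50: ✓ → 233516
mpg_avg = (159572 + 77963 + 66959 + 579 + 225684 + 30566 + 290 + 12711 + 43392 + 233516) / 10 = 85123.2
—
[year_sum: year > 2019 OR make = 'Tesla']
vin=W22: ✗
vin=W47: ✗
vin=W36: ✗
vin=W98: ✓ → 579
vin=W93: ✓ → 225684
vin=W56: ✗
vin=W32: ✗
vin=W41: ✗
vin=W73: ✓ → 12711
vin=W91: ✓ → 43392
vin=W50: ✗
year_sum = 579 + 225684 + 12711 + 43392 = 282366

mpg_avg=85123.2, year_sum=282366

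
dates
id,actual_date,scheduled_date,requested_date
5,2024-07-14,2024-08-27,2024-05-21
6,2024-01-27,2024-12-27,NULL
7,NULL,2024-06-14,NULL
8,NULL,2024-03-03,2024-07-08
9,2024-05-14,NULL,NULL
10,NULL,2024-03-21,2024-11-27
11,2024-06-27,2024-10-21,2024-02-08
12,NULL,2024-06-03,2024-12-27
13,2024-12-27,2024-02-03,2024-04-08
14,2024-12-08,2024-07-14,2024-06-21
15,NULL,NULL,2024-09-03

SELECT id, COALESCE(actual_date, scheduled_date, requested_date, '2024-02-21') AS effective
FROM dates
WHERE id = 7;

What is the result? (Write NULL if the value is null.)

2024-06-14

id = 7: actual_date=NULL, scheduled_date=2024-06-14, requested_date=NULL.
actual_date=NULL, scheduled_date=2024-06-14 → 2024-06-14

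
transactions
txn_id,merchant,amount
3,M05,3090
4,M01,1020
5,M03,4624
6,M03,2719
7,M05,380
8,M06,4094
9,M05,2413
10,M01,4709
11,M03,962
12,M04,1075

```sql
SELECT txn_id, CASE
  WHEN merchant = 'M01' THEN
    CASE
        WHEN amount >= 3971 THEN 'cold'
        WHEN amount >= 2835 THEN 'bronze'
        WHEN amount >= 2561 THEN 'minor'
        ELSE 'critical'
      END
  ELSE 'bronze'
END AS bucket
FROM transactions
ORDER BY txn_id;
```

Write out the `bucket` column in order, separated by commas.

txn_id=3: merchant='M05' → outer ELSE → bronze
txn_id=4: merchant='M01' → inner[ELSE] → critical
txn_id=5: merchant='M03' → outer ELSE → bronze
txn_id=6: merchant='M03' → outer ELSE → bronze
txn_id=7: merchant='M05' → outer ELSE → bronze
txn_id=8: merchant='M06' → outer ELSE → bronze
txn_id=9: merchant='M05' → outer ELSE → bronze
txn_id=10: merchant='M01' → inner[amount >= 3971] → cold
txn_id=11: merchant='M03' → outer ELSE → bronze
txn_id=12: merchant='M04' → outer ELSE → bronze

bronze, critical, bronze, bronze, bronze, bronze, bronze, cold, bronze, bronze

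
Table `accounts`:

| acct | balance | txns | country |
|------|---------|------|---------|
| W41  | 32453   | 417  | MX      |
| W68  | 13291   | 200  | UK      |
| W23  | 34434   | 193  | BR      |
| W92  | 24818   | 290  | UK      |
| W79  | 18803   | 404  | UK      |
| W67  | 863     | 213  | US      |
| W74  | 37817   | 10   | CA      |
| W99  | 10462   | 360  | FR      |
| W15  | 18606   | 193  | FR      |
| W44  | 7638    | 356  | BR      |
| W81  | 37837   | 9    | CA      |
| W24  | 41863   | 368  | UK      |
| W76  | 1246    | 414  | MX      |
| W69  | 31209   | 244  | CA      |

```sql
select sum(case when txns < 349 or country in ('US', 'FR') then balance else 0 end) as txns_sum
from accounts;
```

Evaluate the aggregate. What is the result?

209337

acct=W41: ✗
acct=W68: ✓ → 13291
acct=W23: ✓ → 34434
acct=W92: ✓ → 24818
acct=W79: ✗
acct=W67: ✓ → 863
acct=W74: ✓ → 37817
acct=W99: ✓ → 10462
acct=W15: ✓ → 18606
acct=W44: ✗
acct=W81: ✓ → 37837
acct=W24: ✗
acct=W76: ✗
acct=W69: ✓ → 31209
txns_sum = 13291 + 34434 + 24818 + 863 + 37817 + 10462 + 18606 + 37837 + 31209 = 209337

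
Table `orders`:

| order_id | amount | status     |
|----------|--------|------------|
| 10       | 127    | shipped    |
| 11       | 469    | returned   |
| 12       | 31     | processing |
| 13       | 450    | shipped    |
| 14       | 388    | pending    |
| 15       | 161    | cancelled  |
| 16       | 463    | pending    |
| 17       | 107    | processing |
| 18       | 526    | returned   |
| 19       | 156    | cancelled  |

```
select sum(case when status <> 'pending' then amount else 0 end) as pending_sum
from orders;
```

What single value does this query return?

order_id=10: ✓ → 127
order_id=11: ✓ → 469
order_id=12: ✓ → 31
order_id=13: ✓ → 450
order_id=14: ✗
order_id=15: ✓ → 161
order_id=16: ✗
order_id=17: ✓ → 107
order_id=18: ✓ → 526
order_id=19: ✓ → 156
pending_sum = 127 + 469 + 31 + 450 + 161 + 107 + 526 + 156 = 2027

2027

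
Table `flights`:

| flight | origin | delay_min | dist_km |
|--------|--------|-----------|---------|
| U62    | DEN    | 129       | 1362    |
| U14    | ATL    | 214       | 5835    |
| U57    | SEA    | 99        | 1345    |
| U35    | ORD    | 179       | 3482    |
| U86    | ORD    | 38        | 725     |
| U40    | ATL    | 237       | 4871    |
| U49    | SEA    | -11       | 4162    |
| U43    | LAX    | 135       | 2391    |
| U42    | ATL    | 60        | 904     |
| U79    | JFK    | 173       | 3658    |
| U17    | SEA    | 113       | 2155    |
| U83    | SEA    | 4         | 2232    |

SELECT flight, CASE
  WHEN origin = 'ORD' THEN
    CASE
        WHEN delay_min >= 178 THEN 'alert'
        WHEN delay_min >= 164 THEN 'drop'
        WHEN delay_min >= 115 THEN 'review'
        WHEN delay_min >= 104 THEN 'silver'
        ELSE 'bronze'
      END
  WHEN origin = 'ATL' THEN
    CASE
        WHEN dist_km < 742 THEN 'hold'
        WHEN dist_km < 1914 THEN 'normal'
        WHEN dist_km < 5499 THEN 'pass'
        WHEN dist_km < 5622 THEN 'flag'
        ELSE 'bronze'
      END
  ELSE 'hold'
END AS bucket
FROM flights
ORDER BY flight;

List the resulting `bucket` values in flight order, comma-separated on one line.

bronze, hold, alert, pass, normal, hold, hold, hold, hold, hold, hold, bronze

flight=U14: origin='ATL' → inner[ELSE] → bronze
flight=U17: origin='SEA' → outer ELSE → hold
flight=U35: origin='ORD' → inner[delay_min >= 178] → alert
flight=U40: origin='ATL' → inner[dist_km < 5499] → pass
flight=U42: origin='ATL' → inner[dist_km < 1914] → normal
flight=U43: origin='LAX' → outer ELSE → hold
flight=U49: origin='SEA' → outer ELSE → hold
flight=U57: origin='SEA' → outer ELSE → hold
flight=U62: origin='DEN' → outer ELSE → hold
flight=U79: origin='JFK' → outer ELSE → hold
flight=U83: origin='SEA' → outer ELSE → hold
flight=U86: origin='ORD' → inner[ELSE] → bronze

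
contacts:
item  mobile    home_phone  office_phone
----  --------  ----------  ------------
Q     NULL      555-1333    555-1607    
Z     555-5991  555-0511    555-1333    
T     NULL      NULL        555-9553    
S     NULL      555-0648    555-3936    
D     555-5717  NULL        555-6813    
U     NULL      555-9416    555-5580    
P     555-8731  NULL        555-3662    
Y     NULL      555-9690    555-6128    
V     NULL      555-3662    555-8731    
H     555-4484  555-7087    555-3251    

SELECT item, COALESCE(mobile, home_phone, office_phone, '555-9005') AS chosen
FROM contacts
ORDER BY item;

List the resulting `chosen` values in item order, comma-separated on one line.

555-5717, 555-4484, 555-8731, 555-1333, 555-0648, 555-9553, 555-9416, 555-3662, 555-9690, 555-5991

item=D: mobile=555-5717 → 555-5717
item=H: mobile=555-4484 → 555-4484
item=P: mobile=555-8731 → 555-8731
item=Q: mobile=NULL, home_phone=555-1333 → 555-1333
item=S: mobile=NULL, home_phone=555-0648 → 555-0648
item=T: mobile=NULL, home_phone=NULL, office_phone=555-9553 → 555-9553
item=U: mobile=NULL, home_phone=555-9416 → 555-9416
item=V: mobile=NULL, home_phone=555-3662 → 555-3662
item=Y: mobile=NULL, home_phone=555-9690 → 555-9690
item=Z: mobile=555-5991 → 555-5991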